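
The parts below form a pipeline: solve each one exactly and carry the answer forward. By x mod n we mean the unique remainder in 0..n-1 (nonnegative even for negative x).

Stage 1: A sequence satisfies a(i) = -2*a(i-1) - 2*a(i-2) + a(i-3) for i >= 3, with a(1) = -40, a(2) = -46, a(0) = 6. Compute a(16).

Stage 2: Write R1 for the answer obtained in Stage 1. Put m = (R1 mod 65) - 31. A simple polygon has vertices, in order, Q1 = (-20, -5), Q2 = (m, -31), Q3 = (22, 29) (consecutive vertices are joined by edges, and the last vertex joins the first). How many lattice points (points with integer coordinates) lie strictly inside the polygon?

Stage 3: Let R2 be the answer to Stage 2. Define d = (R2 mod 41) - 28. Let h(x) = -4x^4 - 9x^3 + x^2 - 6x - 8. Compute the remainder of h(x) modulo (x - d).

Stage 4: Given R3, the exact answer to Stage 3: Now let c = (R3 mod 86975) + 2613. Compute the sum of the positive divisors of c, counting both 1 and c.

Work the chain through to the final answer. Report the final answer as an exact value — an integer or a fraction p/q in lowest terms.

2618

Stage 1: a(3) = -2*(-46) - 2*(-40) + 1*(6) = 178; iterating: a(3)=178, a(4)=-304, a(5)=206, a(6)=374, a(7)=-1464, a(8)=2386, a(9)=-1470, a(10)=-3296, a(11)=11918, a(12)=-18714, a(13)=10296, a(14)=28754, a(15)=-96814, a(16)=146416; answer 146416
Stage 2: R1 = 146416; m = 5; cross terms: (-20*-31 - 5*-5)=645, (5*29 - 22*-31)=827, (22*-5 - -20*29)=470; twice the area = |1942| = 1942; area = 971; boundary points = 1 + 1 + 2 = 4; strictly interior points = area - boundary/2 + 1 = 970; answer 970
Stage 3: R2 = 970; d = -1; remainder = value at the root: -4*(-1)^4 - 9*(-1)^3 + 1*(-1)^2 - 6*(-1)^1 - 8 = (-4) + (9) + (1) + (6) + (-8) = 4; answer 4
Stage 4: R3 = 4; c = 2617; 2617 is prime, so its only divisors are 1 and 2617; sigma = 1 + 2617 = 2618; answer 2618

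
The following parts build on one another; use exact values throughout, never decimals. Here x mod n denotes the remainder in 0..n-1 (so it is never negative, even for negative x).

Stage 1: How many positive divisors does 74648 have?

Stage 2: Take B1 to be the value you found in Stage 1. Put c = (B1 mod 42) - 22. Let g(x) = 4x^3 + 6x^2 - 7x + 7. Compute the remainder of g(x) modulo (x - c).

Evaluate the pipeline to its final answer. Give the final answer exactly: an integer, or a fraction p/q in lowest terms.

4537

Stage 1: 74648 = 2^3 * 7 * 31 * 43; number of divisors = (3+1) * (1+1) * (1+1) * (1+1) = 32; answer 32
Stage 2: B1 = 32; c = 10; remainder = value at the root: 4*(10)^3 + 6*(10)^2 - 7*(10)^1 + 7 = (4000) + (600) + (-70) + (7) = 4537; answer 4537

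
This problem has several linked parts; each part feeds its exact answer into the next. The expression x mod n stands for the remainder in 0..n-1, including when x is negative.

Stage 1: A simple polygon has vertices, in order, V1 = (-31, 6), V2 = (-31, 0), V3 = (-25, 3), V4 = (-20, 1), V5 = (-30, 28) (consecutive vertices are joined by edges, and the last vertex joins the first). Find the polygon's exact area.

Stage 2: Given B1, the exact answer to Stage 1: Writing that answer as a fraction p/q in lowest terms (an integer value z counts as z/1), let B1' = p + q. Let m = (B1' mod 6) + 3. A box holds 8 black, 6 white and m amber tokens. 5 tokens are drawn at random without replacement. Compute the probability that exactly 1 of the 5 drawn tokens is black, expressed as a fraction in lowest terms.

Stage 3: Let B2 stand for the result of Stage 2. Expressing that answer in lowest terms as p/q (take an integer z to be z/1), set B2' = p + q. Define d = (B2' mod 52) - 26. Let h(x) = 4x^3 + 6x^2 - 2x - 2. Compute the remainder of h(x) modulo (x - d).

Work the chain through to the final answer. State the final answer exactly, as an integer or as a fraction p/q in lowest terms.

51794

Stage 1: cross terms: (-31*0 - -31*6)=186, (-31*3 - -25*0)=-93, (-25*1 - -20*3)=35, (-20*28 - -30*1)=-530, (-30*6 - -31*28)=688; twice the area = |286| = 286; area = 143; answer 143
Stage 2: B1 = 143; threaded value p + q = 144; m = 3; total draws C(17,5) = 6188; favorable C(8,1)*C(9,4) = 1008; P = 36/221; answer 36/221
Stage 3: B2 = 36/221; threaded value p + q = 257; d = 23; remainder = value at the root: 4*(23)^3 + 6*(23)^2 - 2*(23)^1 - 2 = (48668) + (3174) + (-46) + (-2) = 51794; answer 51794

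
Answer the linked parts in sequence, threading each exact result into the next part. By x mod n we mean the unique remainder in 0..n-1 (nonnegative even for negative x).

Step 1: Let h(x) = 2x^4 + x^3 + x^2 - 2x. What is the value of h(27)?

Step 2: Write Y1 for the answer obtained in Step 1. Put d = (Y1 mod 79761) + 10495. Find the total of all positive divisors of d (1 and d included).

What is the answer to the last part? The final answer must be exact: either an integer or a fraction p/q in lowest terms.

Step 1: 2*(27)^4 + 1*(27)^3 + 1*(27)^2 - 2*(27)^1 = (1062882) + (19683) + (729) + (-54) = 1083240; answer 1083240
Step 2: Y1 = 1083240; d = 56842; 56842 = 2 * 97 * 293; sigma = (1 + 2) * (1 + 97) * (1 + 293) = 3 * 98 * 294 = 86436; answer 86436

86436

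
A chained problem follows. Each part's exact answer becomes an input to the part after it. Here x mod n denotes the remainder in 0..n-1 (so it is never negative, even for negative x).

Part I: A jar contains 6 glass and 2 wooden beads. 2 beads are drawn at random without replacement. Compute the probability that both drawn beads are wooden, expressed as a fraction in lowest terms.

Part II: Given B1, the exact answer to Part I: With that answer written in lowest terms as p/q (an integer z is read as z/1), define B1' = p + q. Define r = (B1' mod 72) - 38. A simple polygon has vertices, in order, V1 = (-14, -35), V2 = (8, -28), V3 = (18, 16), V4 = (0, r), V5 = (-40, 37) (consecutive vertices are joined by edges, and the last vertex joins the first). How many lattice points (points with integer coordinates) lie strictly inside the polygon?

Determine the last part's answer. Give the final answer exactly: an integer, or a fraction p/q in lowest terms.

1347

Part I: total draws C(8,2) = 28; favorable C(2,2) = 1; P = 1/28; answer 1/28
Part II: B1 = 1/28; threaded value p + q = 29; r = -9; cross terms: (-14*-28 - 8*-35)=672, (8*16 - 18*-28)=632, (18*-9 - 0*16)=-162, (0*37 - -40*-9)=-360, (-40*-35 - -14*37)=1918; twice the area = |2700| = 2700; area = 1350; boundary points = 1 + 2 + 1 + 2 + 2 = 8; strictly interior points = area - boundary/2 + 1 = 1347; answer 1347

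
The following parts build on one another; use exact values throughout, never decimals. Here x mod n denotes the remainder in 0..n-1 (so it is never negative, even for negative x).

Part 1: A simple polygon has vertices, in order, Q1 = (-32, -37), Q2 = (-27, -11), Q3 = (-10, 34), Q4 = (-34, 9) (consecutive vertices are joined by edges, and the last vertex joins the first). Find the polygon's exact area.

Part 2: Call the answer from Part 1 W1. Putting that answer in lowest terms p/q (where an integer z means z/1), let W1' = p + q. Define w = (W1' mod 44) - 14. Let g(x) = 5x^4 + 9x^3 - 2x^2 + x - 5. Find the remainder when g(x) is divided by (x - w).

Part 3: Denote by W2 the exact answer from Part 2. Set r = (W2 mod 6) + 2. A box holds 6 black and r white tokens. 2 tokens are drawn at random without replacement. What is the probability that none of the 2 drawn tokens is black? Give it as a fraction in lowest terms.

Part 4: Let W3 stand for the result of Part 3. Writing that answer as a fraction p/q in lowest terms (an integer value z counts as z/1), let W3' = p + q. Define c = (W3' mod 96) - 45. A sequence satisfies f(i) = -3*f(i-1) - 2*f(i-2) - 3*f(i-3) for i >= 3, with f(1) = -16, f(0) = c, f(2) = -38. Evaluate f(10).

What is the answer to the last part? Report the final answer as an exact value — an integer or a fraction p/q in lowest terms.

Part 1: cross terms: (-32*-11 - -27*-37)=-647, (-27*34 - -10*-11)=-1028, (-10*9 - -34*34)=1066, (-34*-37 - -32*9)=1546; twice the area = |937| = 937; area = 937/2; answer 937/2
Part 2: W1 = 937/2; threaded value p + q = 939; w = 1; remainder = value at the root: 5*(1)^4 + 9*(1)^3 - 2*(1)^2 + 1*(1)^1 - 5 = (5) + (9) + (-2) + (1) + (-5) = 8; answer 8
Part 3: W2 = 8; r = 4; total draws C(10,2) = 45; favorable C(4,2) = 6; P = 2/15; answer 2/15
Part 4: W3 = 2/15; threaded value p + q = 17; c = -28; f(3) = -3*(-38) - 2*(-16) - 3*(-28) = 230; iterating: f(3)=230, f(4)=-566, f(5)=1352, f(6)=-3614, f(7)=9836, f(8)=-26336, f(9)=70178, f(10)=-187370; answer -187370

-187370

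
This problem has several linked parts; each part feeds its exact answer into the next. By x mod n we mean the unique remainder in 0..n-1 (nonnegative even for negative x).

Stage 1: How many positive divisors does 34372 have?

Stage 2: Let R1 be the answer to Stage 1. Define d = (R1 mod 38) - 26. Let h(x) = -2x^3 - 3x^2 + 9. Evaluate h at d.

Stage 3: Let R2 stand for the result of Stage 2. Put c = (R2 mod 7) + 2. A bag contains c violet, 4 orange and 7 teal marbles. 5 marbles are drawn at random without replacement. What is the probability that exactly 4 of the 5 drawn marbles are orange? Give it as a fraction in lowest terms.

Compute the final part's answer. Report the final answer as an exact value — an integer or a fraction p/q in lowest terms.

Stage 1: 34372 = 2^2 * 13 * 661; number of divisors = (2+1) * (1+1) * (1+1) = 12; answer 12
Stage 2: R1 = 12; d = -14; -2*(-14)^3 - 3*(-14)^2 + 9 = (5488) + (-588) + (9) = 4909; answer 4909
Stage 3: R2 = 4909; c = 4; total draws C(15,5) = 3003; favorable C(4,4)*C(11,1) = 11; P = 1/273; answer 1/273

1/273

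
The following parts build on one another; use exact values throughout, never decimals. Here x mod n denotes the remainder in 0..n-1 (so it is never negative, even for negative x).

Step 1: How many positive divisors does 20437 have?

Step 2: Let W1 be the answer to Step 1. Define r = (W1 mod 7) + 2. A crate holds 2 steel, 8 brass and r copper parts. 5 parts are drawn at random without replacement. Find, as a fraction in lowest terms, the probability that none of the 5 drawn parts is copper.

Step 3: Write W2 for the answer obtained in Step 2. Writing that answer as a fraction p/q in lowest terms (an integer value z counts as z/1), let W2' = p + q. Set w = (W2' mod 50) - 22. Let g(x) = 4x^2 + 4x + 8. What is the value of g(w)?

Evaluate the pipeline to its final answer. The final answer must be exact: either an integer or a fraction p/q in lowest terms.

1096

Step 1: 20437 = 107 * 191; number of divisors = (1+1) * (1+1) = 4; answer 4
Step 2: W1 = 4; r = 6; total draws C(16,5) = 4368; favorable C(10,5) = 252; P = 3/52; answer 3/52
Step 3: W2 = 3/52; threaded value p + q = 55; w = -17; 4*(-17)^2 + 4*(-17)^1 + 8 = (1156) + (-68) + (8) = 1096; answer 1096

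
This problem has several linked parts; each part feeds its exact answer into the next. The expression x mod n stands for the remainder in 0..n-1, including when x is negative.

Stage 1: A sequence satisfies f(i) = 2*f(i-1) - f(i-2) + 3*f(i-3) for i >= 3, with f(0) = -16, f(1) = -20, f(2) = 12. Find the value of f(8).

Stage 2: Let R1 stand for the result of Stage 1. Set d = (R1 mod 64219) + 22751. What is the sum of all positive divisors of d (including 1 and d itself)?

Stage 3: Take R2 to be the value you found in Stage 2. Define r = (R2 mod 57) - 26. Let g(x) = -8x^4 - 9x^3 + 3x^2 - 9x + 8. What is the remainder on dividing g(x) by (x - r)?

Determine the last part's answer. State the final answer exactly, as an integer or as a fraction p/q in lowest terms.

-560520

Stage 1: f(3) = 2*(12) - 1*(-20) + 3*(-16) = -4; iterating: f(3)=-4, f(4)=-80, f(5)=-120, f(6)=-172, f(7)=-464, f(8)=-1116; answer -1116
Stage 2: R1 = -1116; d = 85854; 85854 = 2 * 3 * 41 * 349; sigma = (1 + 2) * (1 + 3) * (1 + 41) * (1 + 349) = 3 * 4 * 42 * 350 = 176400; answer 176400
Stage 3: R2 = 176400; r = 16; remainder = value at the root: -8*(16)^4 - 9*(16)^3 + 3*(16)^2 - 9*(16)^1 + 8 = (-524288) + (-36864) + (768) + (-144) + (8) = -560520; answer -560520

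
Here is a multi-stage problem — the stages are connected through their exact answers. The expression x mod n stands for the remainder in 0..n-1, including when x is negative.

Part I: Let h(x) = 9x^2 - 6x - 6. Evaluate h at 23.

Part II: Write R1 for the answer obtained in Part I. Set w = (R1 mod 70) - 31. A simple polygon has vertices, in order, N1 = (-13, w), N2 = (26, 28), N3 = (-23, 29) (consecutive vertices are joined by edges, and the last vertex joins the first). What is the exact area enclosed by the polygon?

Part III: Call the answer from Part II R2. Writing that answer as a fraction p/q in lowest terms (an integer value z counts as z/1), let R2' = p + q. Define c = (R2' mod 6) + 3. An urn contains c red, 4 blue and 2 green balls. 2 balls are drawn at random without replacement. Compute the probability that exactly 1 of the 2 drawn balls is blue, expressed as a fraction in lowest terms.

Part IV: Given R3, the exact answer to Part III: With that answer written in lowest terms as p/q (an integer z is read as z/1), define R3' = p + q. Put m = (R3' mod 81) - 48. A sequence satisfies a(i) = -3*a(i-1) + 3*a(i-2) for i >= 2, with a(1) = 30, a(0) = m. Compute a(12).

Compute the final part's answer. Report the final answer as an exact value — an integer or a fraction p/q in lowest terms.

Part I: 9*(23)^2 - 6*(23)^1 - 6 = (4761) + (-138) + (-6) = 4617; answer 4617
Part II: R1 = 4617; w = 36; cross terms: (-13*28 - 26*36)=-1300, (26*29 - -23*28)=1398, (-23*36 - -13*29)=-451; twice the area = |-353| = 353; area = 353/2; answer 353/2
Part III: R2 = 353/2; threaded value p + q = 355; c = 4; total draws C(10,2) = 45; favorable C(4,1)*C(6,1) = 24; P = 8/15; answer 8/15
Part IV: R3 = 8/15; threaded value p + q = 23; m = -25; a(2) = -3*(30) + 3*(-25) = -165; iterating: a(2)=-165, a(3)=585, a(4)=-2250, a(5)=8505, a(6)=-32265, a(7)=122310, a(8)=-463725, a(9)=1758105, a(10)=-6665490, a(11)=25270785, a(12)=-95808825; answer -95808825

-95808825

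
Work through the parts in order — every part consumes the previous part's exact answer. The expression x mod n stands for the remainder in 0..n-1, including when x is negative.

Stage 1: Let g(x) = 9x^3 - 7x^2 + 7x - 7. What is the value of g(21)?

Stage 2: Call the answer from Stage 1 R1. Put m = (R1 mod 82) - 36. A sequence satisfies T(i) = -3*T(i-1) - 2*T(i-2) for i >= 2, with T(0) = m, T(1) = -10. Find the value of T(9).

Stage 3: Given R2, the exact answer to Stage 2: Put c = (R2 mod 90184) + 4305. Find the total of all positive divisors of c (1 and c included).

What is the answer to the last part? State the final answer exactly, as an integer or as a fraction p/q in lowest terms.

133536

Stage 1: 9*(21)^3 - 7*(21)^2 + 7*(21)^1 - 7 = (83349) + (-3087) + (147) + (-7) = 80402; answer 80402
Stage 2: R1 = 80402; m = 6; T(2) = -3*(-10) - 2*(6) = 18; iterating: T(2)=18, T(3)=-34, T(4)=66, T(5)=-130, T(6)=258, T(7)=-514, T(8)=1026, T(9)=-2050; answer -2050
Stage 3: R2 = -2050; c = 92439; 92439 = 3^2 * 10271; sigma = (1 + 3 + 9) * (1 + 10271) = 13 * 10272 = 133536; answer 133536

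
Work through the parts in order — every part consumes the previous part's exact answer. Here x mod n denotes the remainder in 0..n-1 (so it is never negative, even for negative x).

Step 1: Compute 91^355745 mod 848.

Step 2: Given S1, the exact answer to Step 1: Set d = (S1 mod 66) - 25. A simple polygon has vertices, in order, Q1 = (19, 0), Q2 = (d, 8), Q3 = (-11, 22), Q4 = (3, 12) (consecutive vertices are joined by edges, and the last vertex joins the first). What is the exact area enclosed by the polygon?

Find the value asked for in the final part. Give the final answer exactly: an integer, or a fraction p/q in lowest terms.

Step 1: squarings mod 848: 91^1=91, 91^2=649, 91^4=593, 91^8=577, 91^16=513, 91^32=289, 91^64=417, 91^128=49, 91^256=705, 91^512=97, 91^1024=81, 91^2048=625, 91^4096=545, 91^8192=225, 91^16384=593, 91^32768=577, 91^65536=513, 91^131072=289, 91^262144=417; 91^355745 = 91^1 * 91^32 * 91^128 * 91^256 * 91^1024 * 91^2048 * 91^8192 * 91^16384 * 91^65536 * 91^262144 = 635 (mod 848); answer 635
Step 2: S1 = 635; d = 16; cross terms: (19*8 - 16*0)=152, (16*22 - -11*8)=440, (-11*12 - 3*22)=-198, (3*0 - 19*12)=-228; twice the area = |166| = 166; area = 83; answer 83

83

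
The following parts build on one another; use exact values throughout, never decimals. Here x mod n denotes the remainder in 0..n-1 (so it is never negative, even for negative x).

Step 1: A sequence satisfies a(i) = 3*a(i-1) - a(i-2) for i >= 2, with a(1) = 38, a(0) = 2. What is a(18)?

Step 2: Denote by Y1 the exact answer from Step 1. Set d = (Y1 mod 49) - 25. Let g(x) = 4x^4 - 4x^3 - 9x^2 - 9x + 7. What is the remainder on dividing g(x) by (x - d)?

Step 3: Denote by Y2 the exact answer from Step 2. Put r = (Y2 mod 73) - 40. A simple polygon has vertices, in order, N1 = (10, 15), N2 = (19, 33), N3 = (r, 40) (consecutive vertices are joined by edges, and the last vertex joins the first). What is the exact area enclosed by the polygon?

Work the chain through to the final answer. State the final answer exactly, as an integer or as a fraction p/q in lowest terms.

Step 1: a(2) = 3*(38) - 1*(2) = 112; iterating: a(2)=112, a(3)=298, a(4)=782, a(5)=2048, a(6)=5362, a(7)=14038, a(8)=36752, a(9)=96218, a(10)=251902, a(11)=659488, a(12)=1726562, a(13)=4520198, a(14)=11834032, a(15)=30981898, a(16)=81111662, a(17)=212353088, a(18)=555947602; answer 555947602
Step 2: Y1 = 555947602; d = -4; remainder = value at the root: 4*(-4)^4 - 4*(-4)^3 - 9*(-4)^2 - 9*(-4)^1 + 7 = (1024) + (256) + (-144) + (36) + (7) = 1179; answer 1179
Step 3: Y2 = 1179; r = -29; cross terms: (10*33 - 19*15)=45, (19*40 - -29*33)=1717, (-29*15 - 10*40)=-835; twice the area = |927| = 927; area = 927/2; answer 927/2

927/2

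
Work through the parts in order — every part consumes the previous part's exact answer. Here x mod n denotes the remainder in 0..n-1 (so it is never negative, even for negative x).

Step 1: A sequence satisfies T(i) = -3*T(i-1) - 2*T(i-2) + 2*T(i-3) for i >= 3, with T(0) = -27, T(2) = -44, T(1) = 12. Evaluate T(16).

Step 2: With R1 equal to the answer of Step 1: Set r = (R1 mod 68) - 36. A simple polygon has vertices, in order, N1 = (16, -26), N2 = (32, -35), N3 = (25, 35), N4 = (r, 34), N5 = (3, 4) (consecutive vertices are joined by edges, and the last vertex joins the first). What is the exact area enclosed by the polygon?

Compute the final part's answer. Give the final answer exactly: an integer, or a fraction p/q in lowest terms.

Step 1: T(3) = -3*(-44) - 2*(12) + 2*(-27) = 54; iterating: T(3)=54, T(4)=-50, T(5)=-46, T(6)=346, T(7)=-1046, T(8)=2354, T(9)=-4278, T(10)=6034, T(11)=-4838, T(12)=-6110, T(13)=40074, T(14)=-117678, T(15)=260666, T(16)=-466494; answer -466494
Step 2: R1 = -466494; r = 18; cross terms: (16*-35 - 32*-26)=272, (32*35 - 25*-35)=1995, (25*34 - 18*35)=220, (18*4 - 3*34)=-30, (3*-26 - 16*4)=-142; twice the area = |2315| = 2315; area = 2315/2; answer 2315/2

2315/2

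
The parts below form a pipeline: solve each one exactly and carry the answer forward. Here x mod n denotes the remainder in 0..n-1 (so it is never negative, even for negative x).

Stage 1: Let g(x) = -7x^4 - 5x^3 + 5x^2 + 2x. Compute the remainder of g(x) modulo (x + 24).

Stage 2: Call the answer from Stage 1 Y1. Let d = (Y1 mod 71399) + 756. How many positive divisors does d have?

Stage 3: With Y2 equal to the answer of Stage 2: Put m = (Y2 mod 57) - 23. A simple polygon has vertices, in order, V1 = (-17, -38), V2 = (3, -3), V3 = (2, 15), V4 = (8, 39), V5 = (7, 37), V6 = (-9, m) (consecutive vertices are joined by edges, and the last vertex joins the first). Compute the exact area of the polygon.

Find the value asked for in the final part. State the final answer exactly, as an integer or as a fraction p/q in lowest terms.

Stage 1: remainder = value at the root: -7*(-24)^4 - 5*(-24)^3 + 5*(-24)^2 + 2*(-24)^1 = (-2322432) + (69120) + (2880) + (-48) = -2250480; answer -2250480
Stage 2: Y1 = -2250480; d = 35044; 35044 = 2^2 * 8761; number of divisors = (2+1) * (1+1) = 6; answer 6
Stage 3: Y2 = 6; m = -17; cross terms: (-17*-3 - 3*-38)=165, (3*15 - 2*-3)=51, (2*39 - 8*15)=-42, (8*37 - 7*39)=23, (7*-17 - -9*37)=214, (-9*-38 - -17*-17)=53; twice the area = |464| = 464; area = 232; answer 232

232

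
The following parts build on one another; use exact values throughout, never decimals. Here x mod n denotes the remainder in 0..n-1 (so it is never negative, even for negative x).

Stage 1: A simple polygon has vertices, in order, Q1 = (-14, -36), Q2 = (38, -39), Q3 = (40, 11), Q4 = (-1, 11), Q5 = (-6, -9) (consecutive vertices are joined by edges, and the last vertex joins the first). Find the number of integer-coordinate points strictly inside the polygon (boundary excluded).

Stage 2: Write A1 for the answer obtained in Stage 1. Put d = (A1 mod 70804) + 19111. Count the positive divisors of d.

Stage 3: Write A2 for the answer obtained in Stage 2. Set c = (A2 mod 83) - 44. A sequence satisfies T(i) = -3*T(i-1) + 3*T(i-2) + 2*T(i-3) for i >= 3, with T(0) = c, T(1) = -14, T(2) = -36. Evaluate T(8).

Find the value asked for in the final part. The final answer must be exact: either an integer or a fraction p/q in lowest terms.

Stage 1: cross terms: (-14*-39 - 38*-36)=1914, (38*11 - 40*-39)=1978, (40*11 - -1*11)=451, (-1*-9 - -6*11)=75, (-6*-36 - -14*-9)=90; twice the area = |4508| = 4508; area = 2254; boundary points = 1 + 2 + 41 + 5 + 1 = 50; strictly interior points = area - boundary/2 + 1 = 2230; answer 2230
Stage 2: A1 = 2230; d = 21341; 21341 is prime, so its only divisors are 1 and 21341; count = 2; answer 2
Stage 3: A2 = 2; c = -42; T(3) = -3*(-36) + 3*(-14) + 2*(-42) = -18; iterating: T(3)=-18, T(4)=-82, T(5)=120, T(6)=-642, T(7)=2122, T(8)=-8052; answer -8052

-8052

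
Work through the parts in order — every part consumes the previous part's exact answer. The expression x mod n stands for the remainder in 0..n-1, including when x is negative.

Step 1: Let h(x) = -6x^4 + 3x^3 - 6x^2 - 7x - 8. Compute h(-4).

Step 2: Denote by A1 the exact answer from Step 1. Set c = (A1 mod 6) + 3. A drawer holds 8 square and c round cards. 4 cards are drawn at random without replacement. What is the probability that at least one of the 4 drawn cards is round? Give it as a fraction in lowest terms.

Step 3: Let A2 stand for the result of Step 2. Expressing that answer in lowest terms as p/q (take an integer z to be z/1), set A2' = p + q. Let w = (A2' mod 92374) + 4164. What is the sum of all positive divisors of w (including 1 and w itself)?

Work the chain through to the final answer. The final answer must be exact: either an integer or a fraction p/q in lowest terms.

Step 1: -6*(-4)^4 + 3*(-4)^3 - 6*(-4)^2 - 7*(-4)^1 - 8 = (-1536) + (-192) + (-96) + (28) + (-8) = -1804; answer -1804
Step 2: A1 = -1804; c = 5; total draws C(13,4) = 715; complement C(8,4) = 70; favorable 715 - 70 = 645; P = 129/143; answer 129/143
Step 3: A2 = 129/143; threaded value p + q = 272; w = 4436; 4436 = 2^2 * 1109; sigma = (1 + 2 + 4) * (1 + 1109) = 7 * 1110 = 7770; answer 7770

7770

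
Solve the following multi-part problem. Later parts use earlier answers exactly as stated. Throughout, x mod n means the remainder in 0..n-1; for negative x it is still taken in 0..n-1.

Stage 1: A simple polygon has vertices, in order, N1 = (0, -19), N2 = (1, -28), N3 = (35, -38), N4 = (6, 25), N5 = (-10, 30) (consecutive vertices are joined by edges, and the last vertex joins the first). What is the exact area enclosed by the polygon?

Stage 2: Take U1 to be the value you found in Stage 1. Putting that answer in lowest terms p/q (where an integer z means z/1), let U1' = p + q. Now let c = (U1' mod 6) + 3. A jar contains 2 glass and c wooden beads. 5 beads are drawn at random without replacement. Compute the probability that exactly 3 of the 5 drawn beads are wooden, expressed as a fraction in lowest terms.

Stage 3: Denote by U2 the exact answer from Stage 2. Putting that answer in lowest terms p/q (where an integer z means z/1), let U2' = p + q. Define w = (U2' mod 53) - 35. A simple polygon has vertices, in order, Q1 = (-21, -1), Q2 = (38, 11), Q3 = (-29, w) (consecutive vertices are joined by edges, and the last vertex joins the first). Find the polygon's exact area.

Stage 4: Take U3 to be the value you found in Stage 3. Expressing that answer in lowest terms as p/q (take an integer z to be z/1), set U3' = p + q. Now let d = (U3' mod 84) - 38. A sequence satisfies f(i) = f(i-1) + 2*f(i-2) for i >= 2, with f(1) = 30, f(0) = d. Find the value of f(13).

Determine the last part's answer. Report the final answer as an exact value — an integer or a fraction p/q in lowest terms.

-13620

Stage 1: cross terms: (0*-28 - 1*-19)=19, (1*-38 - 35*-28)=942, (35*25 - 6*-38)=1103, (6*30 - -10*25)=430, (-10*-19 - 0*30)=190; twice the area = |2684| = 2684; area = 1342; answer 1342
Stage 2: U1 = 1342; threaded value p + q = 1343; c = 8; total draws C(10,5) = 252; favorable C(8,3)*C(2,2) = 56; P = 2/9; answer 2/9
Stage 3: U2 = 2/9; threaded value p + q = 11; w = -24; cross terms: (-21*11 - 38*-1)=-193, (38*-24 - -29*11)=-593, (-29*-1 - -21*-24)=-475; twice the area = |-1261| = 1261; area = 1261/2; answer 1261/2
Stage 4: U3 = 1261/2; threaded value p + q = 1263; d = -35; f(2) = 1*(30) + 2*(-35) = -40; iterating: f(2)=-40, f(3)=20, f(4)=-60, f(5)=-20, f(6)=-140, f(7)=-180, f(8)=-460, f(9)=-820, f(10)=-1740, f(11)=-3380, f(12)=-6860, f(13)=-13620; answer -13620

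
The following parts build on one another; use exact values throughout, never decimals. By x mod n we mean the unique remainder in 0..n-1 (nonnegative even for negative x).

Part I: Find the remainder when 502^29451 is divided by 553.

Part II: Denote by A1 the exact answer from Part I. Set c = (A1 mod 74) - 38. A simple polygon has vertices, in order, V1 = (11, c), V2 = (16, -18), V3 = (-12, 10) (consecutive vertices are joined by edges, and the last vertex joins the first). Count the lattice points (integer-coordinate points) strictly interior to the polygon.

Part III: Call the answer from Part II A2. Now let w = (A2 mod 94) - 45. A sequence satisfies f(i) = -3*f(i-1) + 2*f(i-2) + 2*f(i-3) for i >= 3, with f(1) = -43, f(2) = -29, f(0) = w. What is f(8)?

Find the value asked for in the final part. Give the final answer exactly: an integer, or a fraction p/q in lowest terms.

Part I: squarings mod 553: 502^1=502, 502^2=389, 502^4=352, 502^8=32, 502^16=471, 502^32=88, 502^64=2, 502^128=4, 502^256=16, 502^512=256, 502^1024=282, 502^2048=445, 502^4096=51, 502^8192=389, 502^16384=352; 502^29451 = 502^1 * 502^2 * 502^8 * 502^256 * 502^512 * 502^4096 * 502^8192 * 502^16384 = 216 (mod 553); answer 216
Part II: A1 = 216; c = 30; cross terms: (11*-18 - 16*30)=-678, (16*10 - -12*-18)=-56, (-12*30 - 11*10)=-470; twice the area = |-1204| = 1204; area = 602; boundary points = 1 + 28 + 1 = 30; strictly interior points = area - boundary/2 + 1 = 588; answer 588
Part III: A2 = 588; w = -21; f(3) = -3*(-29) + 2*(-43) + 2*(-21) = -41; iterating: f(3)=-41, f(4)=-21, f(5)=-77, f(6)=107, f(7)=-517, f(8)=1611; answer 1611

1611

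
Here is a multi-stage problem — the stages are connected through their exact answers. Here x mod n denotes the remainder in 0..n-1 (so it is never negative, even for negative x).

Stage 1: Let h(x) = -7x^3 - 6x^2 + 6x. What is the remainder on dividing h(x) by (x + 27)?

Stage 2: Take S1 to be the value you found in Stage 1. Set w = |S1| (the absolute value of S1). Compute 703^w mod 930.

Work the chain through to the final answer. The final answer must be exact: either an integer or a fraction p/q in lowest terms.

Stage 1: remainder = value at the root: -7*(-27)^3 - 6*(-27)^2 + 6*(-27)^1 = (137781) + (-4374) + (-162) = 133245; answer 133245
Stage 2: S1 = 133245; w = 133245; squarings mod 930: 703^1=703, 703^2=379, 703^4=421, 703^8=541, 703^16=661, 703^32=751, 703^64=421, 703^128=541, 703^256=661, 703^512=751, 703^1024=421, 703^2048=541, 703^4096=661, 703^8192=751, 703^16384=421, 703^32768=541, 703^65536=661, 703^131072=751; 703^133245 = 703^1 * 703^4 * 703^8 * 703^16 * 703^32 * 703^64 * 703^2048 * 703^131072 = 433 (mod 930); answer 433

433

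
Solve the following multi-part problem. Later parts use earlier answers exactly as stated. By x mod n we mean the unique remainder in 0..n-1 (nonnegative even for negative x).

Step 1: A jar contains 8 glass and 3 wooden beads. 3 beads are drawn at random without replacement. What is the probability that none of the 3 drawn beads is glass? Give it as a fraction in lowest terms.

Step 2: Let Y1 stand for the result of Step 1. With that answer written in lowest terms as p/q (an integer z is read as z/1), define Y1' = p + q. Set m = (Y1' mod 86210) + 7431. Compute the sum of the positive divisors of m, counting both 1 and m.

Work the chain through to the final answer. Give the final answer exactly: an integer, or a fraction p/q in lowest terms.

7776

Step 1: total draws C(11,3) = 165; favorable C(3,3) = 1; P = 1/165; answer 1/165
Step 2: Y1 = 1/165; threaded value p + q = 166; m = 7597; 7597 = 71 * 107; sigma = (1 + 71) * (1 + 107) = 72 * 108 = 7776; answer 7776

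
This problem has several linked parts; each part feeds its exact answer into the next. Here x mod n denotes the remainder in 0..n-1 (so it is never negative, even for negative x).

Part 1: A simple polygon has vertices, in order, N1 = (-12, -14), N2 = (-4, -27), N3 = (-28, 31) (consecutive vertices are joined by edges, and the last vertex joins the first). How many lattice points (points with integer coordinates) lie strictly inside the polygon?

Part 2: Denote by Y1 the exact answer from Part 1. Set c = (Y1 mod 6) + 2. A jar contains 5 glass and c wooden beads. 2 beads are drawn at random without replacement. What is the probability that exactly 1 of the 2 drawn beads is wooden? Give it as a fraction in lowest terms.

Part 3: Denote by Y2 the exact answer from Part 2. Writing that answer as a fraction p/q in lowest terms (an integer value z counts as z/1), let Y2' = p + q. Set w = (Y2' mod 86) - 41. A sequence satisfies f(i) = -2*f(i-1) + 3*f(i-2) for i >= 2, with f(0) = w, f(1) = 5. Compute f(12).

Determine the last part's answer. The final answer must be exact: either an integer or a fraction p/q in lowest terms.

Part 1: cross terms: (-12*-27 - -4*-14)=268, (-4*31 - -28*-27)=-880, (-28*-14 - -12*31)=764; twice the area = |152| = 152; area = 76; boundary points = 1 + 2 + 1 = 4; strictly interior points = area - boundary/2 + 1 = 75; answer 75
Part 2: Y1 = 75; c = 5; total draws C(10,2) = 45; favorable C(5,1)*C(5,1) = 25; P = 5/9; answer 5/9
Part 3: Y2 = 5/9; threaded value p + q = 14; w = -27; f(2) = -2*(5) + 3*(-27) = -91; iterating: f(2)=-91, f(3)=197, f(4)=-667, f(5)=1925, f(6)=-5851, f(7)=17477, f(8)=-52507, f(9)=157445, f(10)=-472411, f(11)=1417157, f(12)=-4251547; answer -4251547

-4251547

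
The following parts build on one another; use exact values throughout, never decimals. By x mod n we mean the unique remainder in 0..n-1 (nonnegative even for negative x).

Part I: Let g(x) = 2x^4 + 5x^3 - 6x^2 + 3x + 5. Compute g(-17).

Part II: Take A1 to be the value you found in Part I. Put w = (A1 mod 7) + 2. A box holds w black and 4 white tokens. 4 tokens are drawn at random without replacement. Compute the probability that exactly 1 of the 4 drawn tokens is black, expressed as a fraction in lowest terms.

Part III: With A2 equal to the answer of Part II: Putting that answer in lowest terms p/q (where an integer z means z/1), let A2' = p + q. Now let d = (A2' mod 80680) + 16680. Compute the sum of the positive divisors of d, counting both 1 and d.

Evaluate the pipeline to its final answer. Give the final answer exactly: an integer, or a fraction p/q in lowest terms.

22296

Part I: 2*(-17)^4 + 5*(-17)^3 - 6*(-17)^2 + 3*(-17)^1 + 5 = (167042) + (-24565) + (-1734) + (-51) + (5) = 140697; answer 140697
Part II: A1 = 140697; w = 6; total draws C(10,4) = 210; favorable C(6,1)*C(4,3) = 24; P = 4/35; answer 4/35
Part III: A2 = 4/35; threaded value p + q = 39; d = 16719; 16719 = 3 * 5573; sigma = (1 + 3) * (1 + 5573) = 4 * 5574 = 22296; answer 22296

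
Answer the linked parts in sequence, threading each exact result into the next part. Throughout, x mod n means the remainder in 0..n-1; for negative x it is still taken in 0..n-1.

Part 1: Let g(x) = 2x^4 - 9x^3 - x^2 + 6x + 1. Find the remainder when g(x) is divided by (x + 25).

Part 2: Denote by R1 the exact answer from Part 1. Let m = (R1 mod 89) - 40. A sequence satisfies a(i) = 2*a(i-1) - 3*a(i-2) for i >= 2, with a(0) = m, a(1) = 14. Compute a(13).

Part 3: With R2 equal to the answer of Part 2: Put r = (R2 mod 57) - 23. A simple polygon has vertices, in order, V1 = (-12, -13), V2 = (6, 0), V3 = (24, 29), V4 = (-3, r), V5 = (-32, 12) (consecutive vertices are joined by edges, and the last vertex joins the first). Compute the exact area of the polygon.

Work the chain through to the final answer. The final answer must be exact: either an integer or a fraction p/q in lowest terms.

2207/2

Part 1: remainder = value at the root: 2*(-25)^4 - 9*(-25)^3 - 1*(-25)^2 + 6*(-25)^1 + 1 = (781250) + (140625) + (-625) + (-150) + (1) = 921101; answer 921101
Part 2: R1 = 921101; m = 0; a(2) = 2*(14) - 3*(0) = 28; iterating: a(2)=28, a(3)=14, a(4)=-56, a(5)=-154, a(6)=-140, a(7)=182, a(8)=784, a(9)=1022, a(10)=-308, a(11)=-3682, a(12)=-6440, a(13)=-1834; answer -1834
Part 3: R2 = -1834; r = 24; cross terms: (-12*0 - 6*-13)=78, (6*29 - 24*0)=174, (24*24 - -3*29)=663, (-3*12 - -32*24)=732, (-32*-13 - -12*12)=560; twice the area = |2207| = 2207; area = 2207/2; answer 2207/2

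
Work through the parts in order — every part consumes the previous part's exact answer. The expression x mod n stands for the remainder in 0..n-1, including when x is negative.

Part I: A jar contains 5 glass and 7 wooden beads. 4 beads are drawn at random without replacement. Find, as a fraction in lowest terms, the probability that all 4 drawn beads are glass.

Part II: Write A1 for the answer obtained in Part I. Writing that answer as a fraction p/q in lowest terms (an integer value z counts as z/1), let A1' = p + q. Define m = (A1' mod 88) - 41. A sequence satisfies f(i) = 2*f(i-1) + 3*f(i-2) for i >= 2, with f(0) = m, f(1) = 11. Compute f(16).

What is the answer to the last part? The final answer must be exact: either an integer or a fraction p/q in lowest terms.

-193710269

Part I: total draws C(12,4) = 495; favorable C(5,4) = 5; P = 1/99; answer 1/99
Part II: A1 = 1/99; threaded value p + q = 100; m = -29; f(2) = 2*(11) + 3*(-29) = -65; iterating: f(2)=-65, f(3)=-97, f(4)=-389, f(5)=-1069, f(6)=-3305, f(7)=-9817, f(8)=-29549, f(9)=-88549, f(10)=-265745, f(11)=-797137, f(12)=-2391509, f(13)=-7174429, f(14)=-21523385, f(15)=-64570057, f(16)=-193710269; answer -193710269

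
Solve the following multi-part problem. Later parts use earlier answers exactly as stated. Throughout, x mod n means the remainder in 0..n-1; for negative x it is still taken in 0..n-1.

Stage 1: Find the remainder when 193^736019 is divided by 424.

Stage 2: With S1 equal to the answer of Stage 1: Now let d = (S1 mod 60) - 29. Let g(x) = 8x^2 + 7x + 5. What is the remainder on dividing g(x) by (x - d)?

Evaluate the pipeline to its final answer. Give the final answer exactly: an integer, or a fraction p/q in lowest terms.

461

Stage 1: squarings mod 424: 193^1=193, 193^2=361, 193^4=153, 193^8=89, 193^16=289, 193^32=417, 193^64=49, 193^128=281, 193^256=97, 193^512=81, 193^1024=201, 193^2048=121, 193^4096=225, 193^8192=169, 193^16384=153, 193^32768=89, 193^65536=289, 193^131072=417, 193^262144=49, 193^524288=281; 193^736019 = 193^1 * 193^2 * 193^16 * 193^256 * 193^512 * 193^2048 * 193^4096 * 193^8192 * 193^65536 * 193^131072 * 193^524288 = 321 (mod 424); answer 321
Stage 2: S1 = 321; d = -8; remainder = value at the root: 8*(-8)^2 + 7*(-8)^1 + 5 = (512) + (-56) + (5) = 461; answer 461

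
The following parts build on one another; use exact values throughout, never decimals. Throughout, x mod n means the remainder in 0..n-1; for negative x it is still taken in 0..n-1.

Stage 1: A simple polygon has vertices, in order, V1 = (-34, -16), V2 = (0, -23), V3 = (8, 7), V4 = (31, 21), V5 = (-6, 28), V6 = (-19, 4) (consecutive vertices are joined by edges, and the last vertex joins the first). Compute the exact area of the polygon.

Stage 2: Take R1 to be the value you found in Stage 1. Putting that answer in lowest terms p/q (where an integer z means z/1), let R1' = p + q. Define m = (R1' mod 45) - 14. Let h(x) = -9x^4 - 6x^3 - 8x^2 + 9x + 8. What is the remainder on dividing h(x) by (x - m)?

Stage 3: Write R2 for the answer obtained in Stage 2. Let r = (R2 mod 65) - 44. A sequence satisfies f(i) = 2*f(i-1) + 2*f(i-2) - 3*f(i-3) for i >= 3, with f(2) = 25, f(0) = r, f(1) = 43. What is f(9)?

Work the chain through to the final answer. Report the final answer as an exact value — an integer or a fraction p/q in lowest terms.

Stage 1: cross terms: (-34*-23 - 0*-16)=782, (0*7 - 8*-23)=184, (8*21 - 31*7)=-49, (31*28 - -6*21)=994, (-6*4 - -19*28)=508, (-19*-16 - -34*4)=440; twice the area = |2859| = 2859; area = 2859/2; answer 2859/2
Stage 2: R1 = 2859/2; threaded value p + q = 2861; m = 12; remainder = value at the root: -9*(12)^4 - 6*(12)^3 - 8*(12)^2 + 9*(12)^1 + 8 = (-186624) + (-10368) + (-1152) + (108) + (8) = -198028; answer -198028
Stage 3: R2 = -198028; r = -17; f(3) = 2*(25) + 2*(43) - 3*(-17) = 187; iterating: f(3)=187, f(4)=295, f(5)=889, f(6)=1807, f(7)=4507, f(8)=9961, f(9)=23515; answer 23515

23515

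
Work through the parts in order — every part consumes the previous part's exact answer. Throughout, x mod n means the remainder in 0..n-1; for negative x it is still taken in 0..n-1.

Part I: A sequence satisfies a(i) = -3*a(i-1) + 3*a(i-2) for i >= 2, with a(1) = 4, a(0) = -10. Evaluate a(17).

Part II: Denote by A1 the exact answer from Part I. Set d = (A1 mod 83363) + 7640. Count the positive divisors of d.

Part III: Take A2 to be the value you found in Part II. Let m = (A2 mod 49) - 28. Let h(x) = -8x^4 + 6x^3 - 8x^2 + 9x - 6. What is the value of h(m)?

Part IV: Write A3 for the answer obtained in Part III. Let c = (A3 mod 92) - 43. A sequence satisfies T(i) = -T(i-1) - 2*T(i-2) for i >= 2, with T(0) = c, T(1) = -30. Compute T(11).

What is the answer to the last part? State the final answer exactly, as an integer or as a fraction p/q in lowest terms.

Part I: a(2) = -3*(4) + 3*(-10) = -42; iterating: a(2)=-42, a(3)=138, a(4)=-540, a(5)=2034, a(6)=-7722, a(7)=29268, a(8)=-110970, a(9)=420714, a(10)=-1595052, a(11)=6047298, a(12)=-22927050, a(13)=86923044, a(14)=-329550282, a(15)=1249419978, a(16)=-4736910780, a(17)=17958992274; answer 17958992274
Part II: A1 = 17958992274; d = 25461; 25461 = 3^3 * 23 * 41; number of divisors = (3+1) * (1+1) * (1+1) = 16; answer 16
Part III: A2 = 16; m = -12; -8*(-12)^4 + 6*(-12)^3 - 8*(-12)^2 + 9*(-12)^1 - 6 = (-165888) + (-10368) + (-1152) + (-108) + (-6) = -177522; answer -177522
Part IV: A3 = -177522; c = -5; T(2) = -1*(-30) - 2*(-5) = 40; iterating: T(2)=40, T(3)=20, T(4)=-100, T(5)=60, T(6)=140, T(7)=-260, T(8)=-20, T(9)=540, T(10)=-500, T(11)=-580; answer -580

-580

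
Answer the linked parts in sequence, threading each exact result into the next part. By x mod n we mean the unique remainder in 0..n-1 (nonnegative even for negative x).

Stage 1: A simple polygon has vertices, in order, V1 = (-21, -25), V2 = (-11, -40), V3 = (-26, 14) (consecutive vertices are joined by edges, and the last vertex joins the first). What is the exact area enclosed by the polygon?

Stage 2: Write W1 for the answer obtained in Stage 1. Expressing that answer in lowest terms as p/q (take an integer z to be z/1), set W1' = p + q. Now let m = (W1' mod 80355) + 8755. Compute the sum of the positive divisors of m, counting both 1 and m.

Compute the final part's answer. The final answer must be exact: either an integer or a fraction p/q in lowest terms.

30008

Stage 1: cross terms: (-21*-40 - -11*-25)=565, (-11*14 - -26*-40)=-1194, (-26*-25 - -21*14)=944; twice the area = |315| = 315; area = 315/2; answer 315/2
Stage 2: W1 = 315/2; threaded value p + q = 317; m = 9072; 9072 = 2^4 * 3^4 * 7; sigma = (1 + 2 + 4 + 8 + 16) * (1 + 3 + 9 + 27 + 81) * (1 + 7) = 31 * 121 * 8 = 30008; answer 30008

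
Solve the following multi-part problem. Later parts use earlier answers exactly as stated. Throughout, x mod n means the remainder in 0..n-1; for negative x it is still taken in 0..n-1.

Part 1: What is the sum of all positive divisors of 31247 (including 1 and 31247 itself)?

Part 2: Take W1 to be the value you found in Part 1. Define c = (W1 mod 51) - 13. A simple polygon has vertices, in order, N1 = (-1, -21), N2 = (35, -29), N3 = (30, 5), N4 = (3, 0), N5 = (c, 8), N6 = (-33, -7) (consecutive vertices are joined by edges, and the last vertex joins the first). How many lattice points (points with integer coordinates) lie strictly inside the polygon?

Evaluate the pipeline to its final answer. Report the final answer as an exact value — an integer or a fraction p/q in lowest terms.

1298

Part 1: 31247 is prime, so its only divisors are 1 and 31247; sigma = 1 + 31247 = 31248; answer 31248
Part 2: W1 = 31248; c = 23; cross terms: (-1*-29 - 35*-21)=764, (35*5 - 30*-29)=1045, (30*0 - 3*5)=-15, (3*8 - 23*0)=24, (23*-7 - -33*8)=103, (-33*-21 - -1*-7)=686; twice the area = |2607| = 2607; area = 2607/2; boundary points = 4 + 1 + 1 + 4 + 1 + 2 = 13; strictly interior points = area - boundary/2 + 1 = 1298; answer 1298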